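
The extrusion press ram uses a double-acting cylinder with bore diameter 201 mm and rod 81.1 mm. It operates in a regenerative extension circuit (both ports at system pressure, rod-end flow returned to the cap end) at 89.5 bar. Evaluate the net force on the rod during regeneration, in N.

F ≈ 46200 N

With equal pressure on both faces, forces on the annular region cancel; the net push is pressure × rod cross-section.
Rod cross-section A_rod = π/4 × (81.1 mm)² = 5166 mm^2
F = P × A_rod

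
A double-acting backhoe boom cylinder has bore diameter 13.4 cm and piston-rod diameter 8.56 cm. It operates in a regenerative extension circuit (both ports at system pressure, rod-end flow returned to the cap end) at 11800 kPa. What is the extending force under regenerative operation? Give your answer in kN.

F ≈ 67.9 kN

With equal pressure on both faces, forces on the annular region cancel; the net push is pressure × rod cross-section.
Rod cross-section A_rod = π/4 × (8.56 cm)² = 57.55 cm^2
F = P × A_rod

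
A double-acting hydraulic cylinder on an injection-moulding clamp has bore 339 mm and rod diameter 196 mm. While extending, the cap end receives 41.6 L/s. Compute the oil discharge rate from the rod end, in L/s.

Q_out ≈ 27.7 L/s

Cap-side area A_cap = π/4 × (339 mm)² = 90260 mm^2
Rod-side annular area A_ann = π/4 × (339² − 196²) = 60090 mm^2
Piston speed v = Q_in/A_cap; rod-end outflow Q_out = v × A_ann = Q_in × A_ann/A_cap.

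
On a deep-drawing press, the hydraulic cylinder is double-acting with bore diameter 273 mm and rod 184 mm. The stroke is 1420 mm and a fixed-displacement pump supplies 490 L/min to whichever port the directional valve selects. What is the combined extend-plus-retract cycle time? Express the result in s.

Cap-side area A_cap = π/4 × (273 mm)² = 58530 mm^2
Rod-side annular area A_ann = π/4 × (273² − 184²) = 31940 mm^2
t_ext = A_cap·L/Q = 10.18 s
t_ret = A_ann·L/Q = 5.554 s
t_cycle = t_ext + t_ret

t ≈ 15.7 s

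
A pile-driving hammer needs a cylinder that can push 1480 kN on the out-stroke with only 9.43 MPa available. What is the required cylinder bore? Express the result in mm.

Extension force acts on the full piston face: F = P × (π/4)D².
D = √(4F / (πP)) = √(4 × 1480 kN / (π × 9.43 MPa))

D ≈ 447 mm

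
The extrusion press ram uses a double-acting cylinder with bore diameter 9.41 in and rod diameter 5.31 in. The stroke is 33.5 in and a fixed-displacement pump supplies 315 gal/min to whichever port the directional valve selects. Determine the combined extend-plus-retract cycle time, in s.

Cap-side area A_cap = π/4 × (9.41 in)² = 69.55 in^2
Rod-side annular area A_ann = π/4 × (9.41² − 5.31²) = 47.40 in^2
t_ext = A_cap·L/Q = 1.921 s
t_ret = A_ann·L/Q = 1.309 s
t_cycle = t_ext + t_ret

t ≈ 3.23 s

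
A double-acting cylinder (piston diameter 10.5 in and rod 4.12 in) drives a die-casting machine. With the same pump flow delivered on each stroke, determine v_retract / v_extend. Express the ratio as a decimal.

v_ret/v_ext ≈ 1.18

Cap-side area A_cap = π/4 × (10.5 in)² = 86.59 in^2
Rod-side annular area A_ann = π/4 × (10.5² − 4.12²) = 73.26 in^2
For equal Q, v ∝ 1/A, so v_ret/v_ext = A_cap/A_ann.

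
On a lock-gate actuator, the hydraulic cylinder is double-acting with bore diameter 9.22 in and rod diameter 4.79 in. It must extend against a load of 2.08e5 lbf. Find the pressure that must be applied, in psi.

Cap-side area A_cap = π/4 × (9.22 in)² = 66.77 in^2
P = F / A = 2.08e5 lbf / A

P ≈ 3120 psi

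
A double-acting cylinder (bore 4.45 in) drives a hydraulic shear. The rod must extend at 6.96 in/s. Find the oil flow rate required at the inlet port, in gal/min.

Q ≈ 28.1 gal/min

Cap-side area A_cap = π/4 × (4.45 in)² = 15.55 in^2
Q = A × v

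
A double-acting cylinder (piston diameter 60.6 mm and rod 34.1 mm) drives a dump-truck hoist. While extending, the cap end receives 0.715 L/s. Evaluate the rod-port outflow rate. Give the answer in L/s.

Cap-side area A_cap = π/4 × (60.6 mm)² = 2884 mm^2
Rod-side annular area A_ann = π/4 × (60.6² − 34.1²) = 1971 mm^2
Piston speed v = Q_in/A_cap; rod-end outflow Q_out = v × A_ann = Q_in × A_ann/A_cap.

Q_out ≈ 0.489 L/s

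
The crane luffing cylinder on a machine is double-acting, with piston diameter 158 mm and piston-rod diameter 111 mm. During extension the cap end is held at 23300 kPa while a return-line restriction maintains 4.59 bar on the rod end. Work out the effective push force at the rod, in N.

Cap-side area A_cap = π/4 × (158 mm)² = 19610 mm^2
Rod-side annular area A_ann = π/4 × (158² − 111²) = 9930 mm^2
Net thrust = P_cap·A_cap − P_rod·A_ann = 4.568e5 N − 4558 N

F ≈ 4.52e5 N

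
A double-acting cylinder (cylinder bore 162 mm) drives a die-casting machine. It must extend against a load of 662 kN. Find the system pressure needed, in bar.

P ≈ 321 bar

Cap-side area A_cap = π/4 × (162 mm)² = 20610 mm^2
P = F / A = 662 kN / A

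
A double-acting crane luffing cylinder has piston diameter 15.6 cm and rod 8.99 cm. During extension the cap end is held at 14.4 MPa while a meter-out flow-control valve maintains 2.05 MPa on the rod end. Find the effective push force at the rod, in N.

Cap-side area A_cap = π/4 × (15.6 cm)² = 191.1 cm^2
Rod-side annular area A_ann = π/4 × (15.6² − 8.99²) = 127.7 cm^2
Net thrust = P_cap·A_cap − P_rod·A_ann = 2.752e5 N − 26170 N

F ≈ 2.49e5 N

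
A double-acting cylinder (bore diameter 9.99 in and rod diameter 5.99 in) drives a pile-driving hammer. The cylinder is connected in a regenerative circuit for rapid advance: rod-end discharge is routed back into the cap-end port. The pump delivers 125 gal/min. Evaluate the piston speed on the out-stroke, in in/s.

v ≈ 17.1 in/s

In regeneration the rod-end outflow joins the pump flow into the cap end, so the net volume the pump must supply per unit advance equals the rod cross-section area.
Rod cross-section A_rod = π/4 × (5.99 in)² = 28.18 in^2
v = Q_pump / A_rod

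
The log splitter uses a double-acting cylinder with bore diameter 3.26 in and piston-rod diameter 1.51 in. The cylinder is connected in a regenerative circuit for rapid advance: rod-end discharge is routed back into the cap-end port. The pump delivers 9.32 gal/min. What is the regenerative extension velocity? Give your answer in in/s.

v ≈ 20.0 in/s

In regeneration the rod-end outflow joins the pump flow into the cap end, so the net volume the pump must supply per unit advance equals the rod cross-section area.
Rod cross-section A_rod = π/4 × (1.51 in)² = 1.791 in^2
v = Q_pump / A_rod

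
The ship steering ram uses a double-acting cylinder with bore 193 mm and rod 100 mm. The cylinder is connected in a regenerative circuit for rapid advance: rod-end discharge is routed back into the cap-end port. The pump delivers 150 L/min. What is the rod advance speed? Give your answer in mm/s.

v ≈ 318 mm/s

In regeneration the rod-end outflow joins the pump flow into the cap end, so the net volume the pump must supply per unit advance equals the rod cross-section area.
Rod cross-section A_rod = π/4 × (100 mm)² = 7854 mm^2
v = Q_pump / A_rod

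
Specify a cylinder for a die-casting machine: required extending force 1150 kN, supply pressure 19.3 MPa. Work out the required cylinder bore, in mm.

Extension force acts on the full piston face: F = P × (π/4)D².
D = √(4F / (πP)) = √(4 × 1150 kN / (π × 19.3 MPa))

D ≈ 275 mm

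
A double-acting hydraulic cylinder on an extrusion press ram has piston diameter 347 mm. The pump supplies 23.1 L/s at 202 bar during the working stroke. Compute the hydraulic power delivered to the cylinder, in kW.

Hydraulic power = P × Q

W ≈ 467 kW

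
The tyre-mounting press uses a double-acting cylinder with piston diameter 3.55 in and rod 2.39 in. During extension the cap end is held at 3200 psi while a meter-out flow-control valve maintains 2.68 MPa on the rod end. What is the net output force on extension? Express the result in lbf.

F ≈ 29600 lbf

Cap-side area A_cap = π/4 × (3.55 in)² = 9.898 in^2
Rod-side annular area A_ann = π/4 × (3.55² − 2.39²) = 5.412 in^2
Net thrust = P_cap·A_cap − P_rod·A_ann = 31670 lbf − 2104 lbf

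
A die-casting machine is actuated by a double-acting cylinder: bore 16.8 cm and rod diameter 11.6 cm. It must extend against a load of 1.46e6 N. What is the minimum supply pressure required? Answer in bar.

P ≈ 659 bar

Cap-side area A_cap = π/4 × (16.8 cm)² = 221.7 cm^2
P = F / A = 1.46e6 N / A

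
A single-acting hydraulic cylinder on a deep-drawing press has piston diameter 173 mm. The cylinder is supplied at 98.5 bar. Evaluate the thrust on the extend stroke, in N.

Cap-side area A_cap = π/4 × (173 mm)² = 23510 mm^2
F = P × A_cap = 98.5 bar × A_cap

F ≈ 2.32e5 N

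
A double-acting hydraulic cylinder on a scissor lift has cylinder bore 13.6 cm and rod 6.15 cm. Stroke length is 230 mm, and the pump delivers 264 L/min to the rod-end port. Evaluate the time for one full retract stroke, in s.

t ≈ 0.604 s

Rod-side annular area A_ann = π/4 × (13.6² − 6.15²) = 115.6 cm^2
Swept volume V = A × L; t = V / Q = A·L / Q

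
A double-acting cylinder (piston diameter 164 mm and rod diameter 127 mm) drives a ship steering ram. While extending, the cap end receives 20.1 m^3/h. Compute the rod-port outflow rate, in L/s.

Q_out ≈ 2.24 L/s

Cap-side area A_cap = π/4 × (164 mm)² = 21120 mm^2
Rod-side annular area A_ann = π/4 × (164² − 127²) = 8456 mm^2
Piston speed v = Q_in/A_cap; rod-end outflow Q_out = v × A_ann = Q_in × A_ann/A_cap.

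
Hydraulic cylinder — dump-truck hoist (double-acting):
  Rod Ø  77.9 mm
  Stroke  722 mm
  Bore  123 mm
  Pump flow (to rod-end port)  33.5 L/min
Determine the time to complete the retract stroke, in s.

Rod-side annular area A_ann = π/4 × (123² − 77.9²) = 7116 mm^2
Swept volume V = A × L; t = V / Q = A·L / Q

t ≈ 9.20 s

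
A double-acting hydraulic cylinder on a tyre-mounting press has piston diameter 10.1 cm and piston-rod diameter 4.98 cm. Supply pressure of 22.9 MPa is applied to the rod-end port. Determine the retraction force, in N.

F ≈ 1.39e5 N

Rod-side annular area A_ann = π/4 × (10.1² − 4.98²) = 60.64 cm^2
On retraction the pressure acts on the annular area (bore minus rod).
F = P × A_ann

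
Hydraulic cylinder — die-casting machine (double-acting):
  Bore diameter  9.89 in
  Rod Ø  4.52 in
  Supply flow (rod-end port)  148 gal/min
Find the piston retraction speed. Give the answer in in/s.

Rod-side annular area A_ann = π/4 × (9.89² − 4.52²) = 60.78 in^2
Flow into the rod-end port fills the annular volume.
v = Q / A

v ≈ 9.38 in/s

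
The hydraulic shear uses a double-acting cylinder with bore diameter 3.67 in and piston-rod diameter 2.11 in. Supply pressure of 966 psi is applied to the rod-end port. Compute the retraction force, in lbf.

F ≈ 6840 lbf

Rod-side annular area A_ann = π/4 × (3.67² − 2.11²) = 7.082 in^2
On retraction the pressure acts on the annular area (bore minus rod).
F = P × A_ann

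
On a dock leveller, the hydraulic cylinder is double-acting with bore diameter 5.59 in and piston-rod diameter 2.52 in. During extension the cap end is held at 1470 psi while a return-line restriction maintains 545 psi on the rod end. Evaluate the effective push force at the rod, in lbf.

F ≈ 25400 lbf

Cap-side area A_cap = π/4 × (5.59 in)² = 24.54 in^2
Rod-side annular area A_ann = π/4 × (5.59² − 2.52²) = 19.55 in^2
Net thrust = P_cap·A_cap − P_rod·A_ann = 36080 lbf − 10660 lbf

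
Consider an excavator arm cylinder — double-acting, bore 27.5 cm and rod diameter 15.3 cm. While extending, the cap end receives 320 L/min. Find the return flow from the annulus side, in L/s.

Cap-side area A_cap = π/4 × (27.5 cm)² = 594.0 cm^2
Rod-side annular area A_ann = π/4 × (27.5² − 15.3²) = 410.1 cm^2
Piston speed v = Q_in/A_cap; rod-end outflow Q_out = v × A_ann = Q_in × A_ann/A_cap.

Q_out ≈ 3.68 L/s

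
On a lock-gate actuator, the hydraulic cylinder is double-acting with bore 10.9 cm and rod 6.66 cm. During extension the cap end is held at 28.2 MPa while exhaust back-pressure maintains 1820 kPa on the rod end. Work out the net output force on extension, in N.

F ≈ 2.53e5 N

Cap-side area A_cap = π/4 × (10.9 cm)² = 93.31 cm^2
Rod-side annular area A_ann = π/4 × (10.9² − 6.66²) = 58.48 cm^2
Net thrust = P_cap·A_cap − P_rod·A_ann = 2.631e5 N − 10640 N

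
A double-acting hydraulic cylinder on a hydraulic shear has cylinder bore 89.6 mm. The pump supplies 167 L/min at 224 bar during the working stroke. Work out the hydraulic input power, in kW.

W ≈ 62.3 kW

Hydraulic power = P × Q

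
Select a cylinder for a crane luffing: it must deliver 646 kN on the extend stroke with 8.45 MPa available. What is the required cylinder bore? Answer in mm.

Extension force acts on the full piston face: F = P × (π/4)D².
D = √(4F / (πP)) = √(4 × 646 kN / (π × 8.45 MPa))

D ≈ 312 mm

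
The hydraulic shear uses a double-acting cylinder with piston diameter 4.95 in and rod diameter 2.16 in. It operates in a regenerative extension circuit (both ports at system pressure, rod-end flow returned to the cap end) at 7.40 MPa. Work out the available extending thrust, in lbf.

F ≈ 3930 lbf

With equal pressure on both faces, forces on the annular region cancel; the net push is pressure × rod cross-section.
Rod cross-section A_rod = π/4 × (2.16 in)² = 3.664 in^2
F = P × A_rod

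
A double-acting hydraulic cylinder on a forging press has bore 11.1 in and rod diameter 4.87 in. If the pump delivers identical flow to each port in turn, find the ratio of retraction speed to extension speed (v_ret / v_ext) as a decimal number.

v_ret/v_ext ≈ 1.24

Cap-side area A_cap = π/4 × (11.1 in)² = 96.77 in^2
Rod-side annular area A_ann = π/4 × (11.1² − 4.87²) = 78.14 in^2
For equal Q, v ∝ 1/A, so v_ret/v_ext = A_cap/A_ann.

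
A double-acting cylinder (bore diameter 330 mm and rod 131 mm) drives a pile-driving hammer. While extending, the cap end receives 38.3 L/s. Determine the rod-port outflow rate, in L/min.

Cap-side area A_cap = π/4 × (330 mm)² = 85530 mm^2
Rod-side annular area A_ann = π/4 × (330² − 131²) = 72050 mm^2
Piston speed v = Q_in/A_cap; rod-end outflow Q_out = v × A_ann = Q_in × A_ann/A_cap.

Q_out ≈ 1940 L/min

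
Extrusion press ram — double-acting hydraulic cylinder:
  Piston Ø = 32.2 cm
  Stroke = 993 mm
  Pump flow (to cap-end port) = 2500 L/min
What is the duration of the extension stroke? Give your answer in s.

t ≈ 1.94 s

Cap-side area A_cap = π/4 × (32.2 cm)² = 814.3 cm^2
Swept volume V = A × L; t = V / Q = A·L / Q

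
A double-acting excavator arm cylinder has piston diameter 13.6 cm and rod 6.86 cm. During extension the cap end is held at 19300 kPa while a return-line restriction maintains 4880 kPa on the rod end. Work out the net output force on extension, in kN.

Cap-side area A_cap = π/4 × (13.6 cm)² = 145.3 cm^2
Rod-side annular area A_ann = π/4 × (13.6² − 6.86²) = 108.3 cm^2
Net thrust = P_cap·A_cap − P_rod·A_ann = 280.4 kN − 52.85 kN

F ≈ 228 kN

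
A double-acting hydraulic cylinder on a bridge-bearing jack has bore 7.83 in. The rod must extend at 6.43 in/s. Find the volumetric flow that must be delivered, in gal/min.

Q ≈ 80.4 gal/min

Cap-side area A_cap = π/4 × (7.83 in)² = 48.15 in^2
Q = A × v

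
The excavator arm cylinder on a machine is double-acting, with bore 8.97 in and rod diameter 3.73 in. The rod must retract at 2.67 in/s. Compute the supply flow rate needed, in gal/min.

Q ≈ 36.2 gal/min

Rod-side annular area A_ann = π/4 × (8.97² − 3.73²) = 52.27 in^2
Q = A × v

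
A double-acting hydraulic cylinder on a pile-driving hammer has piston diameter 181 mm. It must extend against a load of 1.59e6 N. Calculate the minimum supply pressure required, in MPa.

Cap-side area A_cap = π/4 × (181 mm)² = 25730 mm^2
P = F / A = 1.59e6 N / A

P ≈ 61.8 MPa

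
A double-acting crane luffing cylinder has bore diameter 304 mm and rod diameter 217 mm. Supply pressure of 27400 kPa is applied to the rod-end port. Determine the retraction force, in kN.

F ≈ 975 kN

Rod-side annular area A_ann = π/4 × (304² − 217²) = 35600 mm^2
On retraction the pressure acts on the annular area (bore minus rod).
F = P × A_ann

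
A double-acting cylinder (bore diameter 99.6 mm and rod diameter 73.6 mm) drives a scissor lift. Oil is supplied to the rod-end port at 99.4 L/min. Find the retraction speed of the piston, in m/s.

Rod-side annular area A_ann = π/4 × (99.6² − 73.6²) = 3537 mm^2
Flow into the rod-end port fills the annular volume.
v = Q / A

v ≈ 0.468 m/s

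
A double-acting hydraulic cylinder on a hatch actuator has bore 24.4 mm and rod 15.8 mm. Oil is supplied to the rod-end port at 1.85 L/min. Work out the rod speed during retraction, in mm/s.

Rod-side annular area A_ann = π/4 × (24.4² − 15.8²) = 271.5 mm^2
Flow into the rod-end port fills the annular volume.
v = Q / A

v ≈ 114 mm/s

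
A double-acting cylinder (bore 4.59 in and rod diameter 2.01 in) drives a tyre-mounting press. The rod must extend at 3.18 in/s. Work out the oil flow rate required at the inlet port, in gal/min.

Cap-side area A_cap = π/4 × (4.59 in)² = 16.55 in^2
Q = A × v

Q ≈ 13.7 gal/min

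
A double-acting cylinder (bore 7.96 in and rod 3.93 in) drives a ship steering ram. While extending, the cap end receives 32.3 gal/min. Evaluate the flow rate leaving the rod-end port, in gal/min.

Cap-side area A_cap = π/4 × (7.96 in)² = 49.76 in^2
Rod-side annular area A_ann = π/4 × (7.96² − 3.93²) = 37.63 in^2
Piston speed v = Q_in/A_cap; rod-end outflow Q_out = v × A_ann = Q_in × A_ann/A_cap.

Q_out ≈ 24.4 gal/min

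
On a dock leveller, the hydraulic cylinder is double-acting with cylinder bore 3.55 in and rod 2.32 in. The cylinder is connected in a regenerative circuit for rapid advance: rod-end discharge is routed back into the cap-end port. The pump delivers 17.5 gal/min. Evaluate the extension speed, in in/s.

v ≈ 15.9 in/s

In regeneration the rod-end outflow joins the pump flow into the cap end, so the net volume the pump must supply per unit advance equals the rod cross-section area.
Rod cross-section A_rod = π/4 × (2.32 in)² = 4.227 in^2
v = Q_pump / A_rod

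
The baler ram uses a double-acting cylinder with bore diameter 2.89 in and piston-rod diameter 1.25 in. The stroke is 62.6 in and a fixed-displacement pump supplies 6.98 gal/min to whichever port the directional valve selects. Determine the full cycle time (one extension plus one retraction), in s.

Cap-side area A_cap = π/4 × (2.89 in)² = 6.560 in^2
Rod-side annular area A_ann = π/4 × (2.89² − 1.25²) = 5.333 in^2
t_ext = A_cap·L/Q = 15.28 s
t_ret = A_ann·L/Q = 12.42 s
t_cycle = t_ext + t_ret

t ≈ 27.7 s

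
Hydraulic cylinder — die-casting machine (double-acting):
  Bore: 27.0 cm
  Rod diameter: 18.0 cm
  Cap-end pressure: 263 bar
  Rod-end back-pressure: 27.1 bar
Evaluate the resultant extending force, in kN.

Cap-side area A_cap = π/4 × (27.0 cm)² = 572.6 cm^2
Rod-side annular area A_ann = π/4 × (27.0² − 18.0²) = 318.1 cm^2
Net thrust = P_cap·A_cap − P_rod·A_ann = 1506 kN − 86.20 kN

F ≈ 1420 kN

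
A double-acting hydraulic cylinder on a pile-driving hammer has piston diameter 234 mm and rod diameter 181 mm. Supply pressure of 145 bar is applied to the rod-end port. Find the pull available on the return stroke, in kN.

F ≈ 250 kN

Rod-side annular area A_ann = π/4 × (234² − 181²) = 17270 mm^2
On retraction the pressure acts on the annular area (bore minus rod).
F = P × A_ann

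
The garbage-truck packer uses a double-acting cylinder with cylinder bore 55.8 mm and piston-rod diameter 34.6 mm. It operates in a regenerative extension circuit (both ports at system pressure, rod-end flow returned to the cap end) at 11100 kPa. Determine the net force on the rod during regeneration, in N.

With equal pressure on both faces, forces on the annular region cancel; the net push is pressure × rod cross-section.
Rod cross-section A_rod = π/4 × (34.6 mm)² = 940.2 mm^2
F = P × A_rod

F ≈ 10400 N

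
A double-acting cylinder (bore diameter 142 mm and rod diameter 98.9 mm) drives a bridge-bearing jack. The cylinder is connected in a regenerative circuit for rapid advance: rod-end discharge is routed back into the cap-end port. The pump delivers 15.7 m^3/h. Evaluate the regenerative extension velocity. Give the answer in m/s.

v ≈ 0.568 m/s

In regeneration the rod-end outflow joins the pump flow into the cap end, so the net volume the pump must supply per unit advance equals the rod cross-section area.
Rod cross-section A_rod = π/4 × (98.9 mm)² = 7682 mm^2
v = Q_pump / A_rod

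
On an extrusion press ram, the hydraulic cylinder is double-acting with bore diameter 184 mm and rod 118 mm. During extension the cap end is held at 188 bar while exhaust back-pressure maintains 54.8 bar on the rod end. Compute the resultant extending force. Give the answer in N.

Cap-side area A_cap = π/4 × (184 mm)² = 26590 mm^2
Rod-side annular area A_ann = π/4 × (184² − 118²) = 15650 mm^2
Net thrust = P_cap·A_cap − P_rod·A_ann = 4.999e5 N − 85790 N

F ≈ 4.14e5 N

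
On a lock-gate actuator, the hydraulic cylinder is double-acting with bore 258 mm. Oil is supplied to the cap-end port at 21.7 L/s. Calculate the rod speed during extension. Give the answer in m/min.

v ≈ 24.9 m/min

Cap-side area A_cap = π/4 × (258 mm)² = 52280 mm^2
v = Q / A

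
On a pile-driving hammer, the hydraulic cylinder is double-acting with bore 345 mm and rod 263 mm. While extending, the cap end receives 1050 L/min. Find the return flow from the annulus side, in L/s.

Q_out ≈ 7.33 L/s

Cap-side area A_cap = π/4 × (345 mm)² = 93480 mm^2
Rod-side annular area A_ann = π/4 × (345² − 263²) = 39160 mm^2
Piston speed v = Q_in/A_cap; rod-end outflow Q_out = v × A_ann = Q_in × A_ann/A_cap.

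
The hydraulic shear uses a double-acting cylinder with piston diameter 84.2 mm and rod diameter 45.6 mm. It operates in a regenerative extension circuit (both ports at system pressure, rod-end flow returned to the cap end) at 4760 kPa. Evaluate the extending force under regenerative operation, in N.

F ≈ 7770 N

With equal pressure on both faces, forces on the annular region cancel; the net push is pressure × rod cross-section.
Rod cross-section A_rod = π/4 × (45.6 mm)² = 1633 mm^2
F = P × A_rod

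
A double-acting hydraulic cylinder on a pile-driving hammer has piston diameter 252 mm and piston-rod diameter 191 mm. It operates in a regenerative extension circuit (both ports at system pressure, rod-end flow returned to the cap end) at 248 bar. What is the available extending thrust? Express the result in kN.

F ≈ 711 kN

With equal pressure on both faces, forces on the annular region cancel; the net push is pressure × rod cross-section.
Rod cross-section A_rod = π/4 × (191 mm)² = 28650 mm^2
F = P × A_rod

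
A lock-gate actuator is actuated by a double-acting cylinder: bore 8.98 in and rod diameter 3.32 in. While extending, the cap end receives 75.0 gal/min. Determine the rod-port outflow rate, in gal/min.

Cap-side area A_cap = π/4 × (8.98 in)² = 63.33 in^2
Rod-side annular area A_ann = π/4 × (8.98² − 3.32²) = 54.68 in^2
Piston speed v = Q_in/A_cap; rod-end outflow Q_out = v × A_ann = Q_in × A_ann/A_cap.

Q_out ≈ 64.7 gal/min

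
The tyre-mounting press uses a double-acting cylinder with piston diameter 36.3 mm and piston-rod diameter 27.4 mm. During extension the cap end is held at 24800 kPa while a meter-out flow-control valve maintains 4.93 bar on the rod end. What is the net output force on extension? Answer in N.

Cap-side area A_cap = π/4 × (36.3 mm)² = 1035 mm^2
Rod-side annular area A_ann = π/4 × (36.3² − 27.4²) = 445.3 mm^2
Net thrust = P_cap·A_cap − P_rod·A_ann = 25670 N − 219.5 N

F ≈ 25400 N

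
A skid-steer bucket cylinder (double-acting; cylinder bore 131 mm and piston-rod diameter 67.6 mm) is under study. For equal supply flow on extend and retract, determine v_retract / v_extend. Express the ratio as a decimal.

Cap-side area A_cap = π/4 × (131 mm)² = 13480 mm^2
Rod-side annular area A_ann = π/4 × (131² − 67.6²) = 9889 mm^2
For equal Q, v ∝ 1/A, so v_ret/v_ext = A_cap/A_ann.

v_ret/v_ext ≈ 1.36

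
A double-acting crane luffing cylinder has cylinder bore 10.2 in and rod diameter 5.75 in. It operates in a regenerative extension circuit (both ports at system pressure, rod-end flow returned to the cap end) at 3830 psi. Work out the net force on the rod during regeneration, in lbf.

F ≈ 99500 lbf

With equal pressure on both faces, forces on the annular region cancel; the net push is pressure × rod cross-section.
Rod cross-section A_rod = π/4 × (5.75 in)² = 25.97 in^2
F = P × A_rod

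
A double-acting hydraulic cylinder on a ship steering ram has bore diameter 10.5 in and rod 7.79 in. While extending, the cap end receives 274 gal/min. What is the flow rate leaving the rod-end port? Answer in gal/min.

Cap-side area A_cap = π/4 × (10.5 in)² = 86.59 in^2
Rod-side annular area A_ann = π/4 × (10.5² − 7.79²) = 38.93 in^2
Piston speed v = Q_in/A_cap; rod-end outflow Q_out = v × A_ann = Q_in × A_ann/A_cap.

Q_out ≈ 123 gal/min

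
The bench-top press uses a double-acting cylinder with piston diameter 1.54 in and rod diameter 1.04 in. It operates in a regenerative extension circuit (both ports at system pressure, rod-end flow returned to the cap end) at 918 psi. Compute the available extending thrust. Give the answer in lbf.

With equal pressure on both faces, forces on the annular region cancel; the net push is pressure × rod cross-section.
Rod cross-section A_rod = π/4 × (1.04 in)² = 0.8495 in^2
F = P × A_rod

F ≈ 780 lbf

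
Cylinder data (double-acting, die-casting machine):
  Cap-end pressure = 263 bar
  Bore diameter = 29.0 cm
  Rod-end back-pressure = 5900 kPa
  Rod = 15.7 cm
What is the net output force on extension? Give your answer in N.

Cap-side area A_cap = π/4 × (29.0 cm)² = 660.5 cm^2
Rod-side annular area A_ann = π/4 × (29.0² − 15.7²) = 466.9 cm^2
Net thrust = P_cap·A_cap − P_rod·A_ann = 1.737e6 N − 2.755e5 N

F ≈ 1.46e6 N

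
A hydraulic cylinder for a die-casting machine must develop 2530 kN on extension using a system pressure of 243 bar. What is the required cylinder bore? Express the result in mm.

D ≈ 364 mm

Extension force acts on the full piston face: F = P × (π/4)D².
D = √(4F / (πP)) = √(4 × 2530 kN / (π × 243 bar))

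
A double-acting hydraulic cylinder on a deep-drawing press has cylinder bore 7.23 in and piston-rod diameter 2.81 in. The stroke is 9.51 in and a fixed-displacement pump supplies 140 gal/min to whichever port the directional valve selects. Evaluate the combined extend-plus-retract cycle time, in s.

Cap-side area A_cap = π/4 × (7.23 in)² = 41.06 in^2
Rod-side annular area A_ann = π/4 × (7.23² − 2.81²) = 34.85 in^2
t_ext = A_cap·L/Q = 0.7244 s
t_ret = A_ann·L/Q = 0.6149 s
t_cycle = t_ext + t_ret

t ≈ 1.34 s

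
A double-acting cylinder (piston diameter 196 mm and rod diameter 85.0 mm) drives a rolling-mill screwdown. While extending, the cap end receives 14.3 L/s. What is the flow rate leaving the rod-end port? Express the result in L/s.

Cap-side area A_cap = π/4 × (196 mm)² = 30170 mm^2
Rod-side annular area A_ann = π/4 × (196² − 85.0²) = 24500 mm^2
Piston speed v = Q_in/A_cap; rod-end outflow Q_out = v × A_ann = Q_in × A_ann/A_cap.

Q_out ≈ 11.6 L/s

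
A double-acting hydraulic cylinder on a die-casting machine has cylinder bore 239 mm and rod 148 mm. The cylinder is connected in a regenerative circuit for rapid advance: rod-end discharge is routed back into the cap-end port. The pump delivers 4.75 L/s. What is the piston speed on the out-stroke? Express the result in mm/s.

v ≈ 276 mm/s

In regeneration the rod-end outflow joins the pump flow into the cap end, so the net volume the pump must supply per unit advance equals the rod cross-section area.
Rod cross-section A_rod = π/4 × (148 mm)² = 17200 mm^2
v = Q_pump / A_rod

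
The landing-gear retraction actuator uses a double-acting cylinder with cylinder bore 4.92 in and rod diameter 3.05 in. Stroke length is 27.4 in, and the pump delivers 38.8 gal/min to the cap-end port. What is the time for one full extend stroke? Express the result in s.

t ≈ 3.49 s

Cap-side area A_cap = π/4 × (4.92 in)² = 19.01 in^2
Swept volume V = A × L; t = V / Q = A·L / Q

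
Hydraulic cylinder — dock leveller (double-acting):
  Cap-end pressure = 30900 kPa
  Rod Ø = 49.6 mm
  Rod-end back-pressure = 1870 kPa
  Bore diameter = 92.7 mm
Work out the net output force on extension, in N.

Cap-side area A_cap = π/4 × (92.7 mm)² = 6749 mm^2
Rod-side annular area A_ann = π/4 × (92.7² − 49.6²) = 4817 mm^2
Net thrust = P_cap·A_cap − P_rod·A_ann = 2.085e5 N − 9008 N

F ≈ 2.00e5 N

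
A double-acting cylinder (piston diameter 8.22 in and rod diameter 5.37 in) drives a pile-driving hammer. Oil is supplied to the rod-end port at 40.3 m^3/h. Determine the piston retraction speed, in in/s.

Rod-side annular area A_ann = π/4 × (8.22² − 5.37²) = 30.42 in^2
Flow into the rod-end port fills the annular volume.
v = Q / A

v ≈ 22.5 in/s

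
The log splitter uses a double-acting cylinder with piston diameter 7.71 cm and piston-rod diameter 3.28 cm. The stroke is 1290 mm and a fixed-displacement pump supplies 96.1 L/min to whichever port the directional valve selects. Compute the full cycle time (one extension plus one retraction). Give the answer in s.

Cap-side area A_cap = π/4 × (7.71 cm)² = 46.69 cm^2
Rod-side annular area A_ann = π/4 × (7.71² − 3.28²) = 38.24 cm^2
t_ext = A_cap·L/Q = 3.760 s
t_ret = A_ann·L/Q = 3.080 s
t_cycle = t_ext + t_ret

t ≈ 6.84 s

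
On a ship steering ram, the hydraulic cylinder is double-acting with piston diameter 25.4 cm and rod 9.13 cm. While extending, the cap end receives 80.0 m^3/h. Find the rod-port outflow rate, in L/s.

Q_out ≈ 19.4 L/s

Cap-side area A_cap = π/4 × (25.4 cm)² = 506.7 cm^2
Rod-side annular area A_ann = π/4 × (25.4² − 9.13²) = 441.2 cm^2
Piston speed v = Q_in/A_cap; rod-end outflow Q_out = v × A_ann = Q_in × A_ann/A_cap.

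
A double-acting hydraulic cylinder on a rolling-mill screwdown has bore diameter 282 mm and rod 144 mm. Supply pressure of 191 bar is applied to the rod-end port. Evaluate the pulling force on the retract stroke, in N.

Rod-side annular area A_ann = π/4 × (282² − 144²) = 46170 mm^2
On retraction the pressure acts on the annular area (bore minus rod).
F = P × A_ann

F ≈ 8.82e5 N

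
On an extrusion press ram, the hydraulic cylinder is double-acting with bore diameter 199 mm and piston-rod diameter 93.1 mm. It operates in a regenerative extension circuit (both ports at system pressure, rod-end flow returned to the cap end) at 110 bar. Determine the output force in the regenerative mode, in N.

F ≈ 74900 N

With equal pressure on both faces, forces on the annular region cancel; the net push is pressure × rod cross-section.
Rod cross-section A_rod = π/4 × (93.1 mm)² = 6808 mm^2
F = P × A_rod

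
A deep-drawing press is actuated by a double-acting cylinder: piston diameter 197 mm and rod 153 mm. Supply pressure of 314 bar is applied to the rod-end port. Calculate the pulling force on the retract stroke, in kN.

F ≈ 380 kN

Rod-side annular area A_ann = π/4 × (197² − 153²) = 12100 mm^2
On retraction the pressure acts on the annular area (bore minus rod).
F = P × A_ann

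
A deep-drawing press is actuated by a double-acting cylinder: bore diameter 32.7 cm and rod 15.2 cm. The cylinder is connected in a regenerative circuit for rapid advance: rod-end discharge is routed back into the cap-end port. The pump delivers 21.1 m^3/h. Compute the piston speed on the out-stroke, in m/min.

v ≈ 19.4 m/min

In regeneration the rod-end outflow joins the pump flow into the cap end, so the net volume the pump must supply per unit advance equals the rod cross-section area.
Rod cross-section A_rod = π/4 × (15.2 cm)² = 181.5 cm^2
v = Q_pump / A_rod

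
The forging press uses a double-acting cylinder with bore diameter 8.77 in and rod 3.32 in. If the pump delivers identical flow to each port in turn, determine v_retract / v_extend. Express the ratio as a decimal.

v_ret/v_ext ≈ 1.17

Cap-side area A_cap = π/4 × (8.77 in)² = 60.41 in^2
Rod-side annular area A_ann = π/4 × (8.77² − 3.32²) = 51.75 in^2
For equal Q, v ∝ 1/A, so v_ret/v_ext = A_cap/A_ann.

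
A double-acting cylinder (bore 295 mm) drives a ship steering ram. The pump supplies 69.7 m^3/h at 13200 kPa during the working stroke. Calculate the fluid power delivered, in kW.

Hydraulic power = P × Q

W ≈ 256 kW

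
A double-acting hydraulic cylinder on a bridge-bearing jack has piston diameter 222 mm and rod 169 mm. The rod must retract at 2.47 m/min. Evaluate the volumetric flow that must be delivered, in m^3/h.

Rod-side annular area A_ann = π/4 × (222² − 169²) = 16280 mm^2
Q = A × v

Q ≈ 2.41 m^3/h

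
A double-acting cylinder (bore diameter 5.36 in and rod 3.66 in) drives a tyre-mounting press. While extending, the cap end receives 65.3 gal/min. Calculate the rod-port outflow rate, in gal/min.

Q_out ≈ 34.9 gal/min

Cap-side area A_cap = π/4 × (5.36 in)² = 22.56 in^2
Rod-side annular area A_ann = π/4 × (5.36² − 3.66²) = 12.04 in^2
Piston speed v = Q_in/A_cap; rod-end outflow Q_out = v × A_ann = Q_in × A_ann/A_cap.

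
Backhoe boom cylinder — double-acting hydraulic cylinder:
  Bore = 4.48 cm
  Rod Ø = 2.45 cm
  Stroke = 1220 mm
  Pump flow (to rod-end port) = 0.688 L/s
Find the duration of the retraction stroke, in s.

Rod-side annular area A_ann = π/4 × (4.48² − 2.45²) = 11.05 cm^2
Swept volume V = A × L; t = V / Q = A·L / Q

t ≈ 1.96 s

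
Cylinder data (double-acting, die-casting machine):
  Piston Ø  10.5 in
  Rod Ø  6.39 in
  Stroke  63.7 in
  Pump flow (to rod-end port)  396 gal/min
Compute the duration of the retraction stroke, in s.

Rod-side annular area A_ann = π/4 × (10.5² − 6.39²) = 54.52 in^2
Swept volume V = A × L; t = V / Q = A·L / Q

t ≈ 2.28 s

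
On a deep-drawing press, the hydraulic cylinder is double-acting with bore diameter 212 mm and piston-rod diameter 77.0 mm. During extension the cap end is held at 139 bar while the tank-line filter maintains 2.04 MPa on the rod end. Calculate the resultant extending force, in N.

F ≈ 4.28e5 N

Cap-side area A_cap = π/4 × (212 mm)² = 35300 mm^2
Rod-side annular area A_ann = π/4 × (212² − 77.0²) = 30640 mm^2
Net thrust = P_cap·A_cap − P_rod·A_ann = 4.907e5 N − 62510 N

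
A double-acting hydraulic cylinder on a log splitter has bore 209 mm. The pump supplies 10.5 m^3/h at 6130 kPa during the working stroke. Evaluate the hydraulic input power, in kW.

Hydraulic power = P × Q

W ≈ 17.9 kW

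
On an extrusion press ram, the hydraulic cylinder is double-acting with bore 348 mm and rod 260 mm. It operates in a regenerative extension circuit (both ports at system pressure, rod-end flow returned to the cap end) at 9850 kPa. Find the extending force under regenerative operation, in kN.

With equal pressure on both faces, forces on the annular region cancel; the net push is pressure × rod cross-section.
Rod cross-section A_rod = π/4 × (260 mm)² = 53090 mm^2
F = P × A_rod

F ≈ 523 kN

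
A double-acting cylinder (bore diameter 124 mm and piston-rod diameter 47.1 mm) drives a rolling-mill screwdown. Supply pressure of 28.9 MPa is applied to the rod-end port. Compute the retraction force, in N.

Rod-side annular area A_ann = π/4 × (124² − 47.1²) = 10330 mm^2
On retraction the pressure acts on the annular area (bore minus rod).
F = P × A_ann

F ≈ 2.99e5 N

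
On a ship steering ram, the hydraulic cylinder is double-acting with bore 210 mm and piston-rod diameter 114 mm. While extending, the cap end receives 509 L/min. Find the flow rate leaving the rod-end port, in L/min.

Cap-side area A_cap = π/4 × (210 mm)² = 34640 mm^2
Rod-side annular area A_ann = π/4 × (210² − 114²) = 24430 mm^2
Piston speed v = Q_in/A_cap; rod-end outflow Q_out = v × A_ann = Q_in × A_ann/A_cap.

Q_out ≈ 359 L/min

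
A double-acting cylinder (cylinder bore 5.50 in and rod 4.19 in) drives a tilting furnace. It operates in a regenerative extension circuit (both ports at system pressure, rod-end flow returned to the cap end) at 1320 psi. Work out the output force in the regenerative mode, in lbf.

With equal pressure on both faces, forces on the annular region cancel; the net push is pressure × rod cross-section.
Rod cross-section A_rod = π/4 × (4.19 in)² = 13.79 in^2
F = P × A_rod

F ≈ 18200 lbf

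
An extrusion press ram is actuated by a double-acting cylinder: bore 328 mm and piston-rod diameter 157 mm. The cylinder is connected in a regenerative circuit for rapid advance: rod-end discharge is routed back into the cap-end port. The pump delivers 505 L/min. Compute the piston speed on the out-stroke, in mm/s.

In regeneration the rod-end outflow joins the pump flow into the cap end, so the net volume the pump must supply per unit advance equals the rod cross-section area.
Rod cross-section A_rod = π/4 × (157 mm)² = 19360 mm^2
v = Q_pump / A_rod

v ≈ 435 mm/s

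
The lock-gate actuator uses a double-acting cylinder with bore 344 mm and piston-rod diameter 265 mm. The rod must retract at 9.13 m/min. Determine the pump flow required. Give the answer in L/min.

Rod-side annular area A_ann = π/4 × (344² − 265²) = 37790 mm^2
Q = A × v

Q ≈ 345 L/min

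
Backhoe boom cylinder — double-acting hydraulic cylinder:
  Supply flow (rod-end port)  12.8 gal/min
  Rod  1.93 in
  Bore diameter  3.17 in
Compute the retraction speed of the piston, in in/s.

Rod-side annular area A_ann = π/4 × (3.17² − 1.93²) = 4.967 in^2
Flow into the rod-end port fills the annular volume.
v = Q / A

v ≈ 9.92 in/s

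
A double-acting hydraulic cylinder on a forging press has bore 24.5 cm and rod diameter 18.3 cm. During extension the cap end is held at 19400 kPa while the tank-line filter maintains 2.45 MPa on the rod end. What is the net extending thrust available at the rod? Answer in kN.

Cap-side area A_cap = π/4 × (24.5 cm)² = 471.4 cm^2
Rod-side annular area A_ann = π/4 × (24.5² − 18.3²) = 208.4 cm^2
Net thrust = P_cap·A_cap − P_rod·A_ann = 914.6 kN − 51.06 kN

F ≈ 864 kN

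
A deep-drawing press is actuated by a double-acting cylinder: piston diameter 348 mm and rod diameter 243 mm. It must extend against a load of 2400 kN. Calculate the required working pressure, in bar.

Cap-side area A_cap = π/4 × (348 mm)² = 95110 mm^2
P = F / A = 2400 kN / A

P ≈ 252 bar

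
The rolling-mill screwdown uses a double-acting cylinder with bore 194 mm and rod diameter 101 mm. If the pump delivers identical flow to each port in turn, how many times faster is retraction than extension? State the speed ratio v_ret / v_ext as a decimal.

Cap-side area A_cap = π/4 × (194 mm)² = 29560 mm^2
Rod-side annular area A_ann = π/4 × (194² − 101²) = 21550 mm^2
For equal Q, v ∝ 1/A, so v_ret/v_ext = A_cap/A_ann.

v_ret/v_ext ≈ 1.37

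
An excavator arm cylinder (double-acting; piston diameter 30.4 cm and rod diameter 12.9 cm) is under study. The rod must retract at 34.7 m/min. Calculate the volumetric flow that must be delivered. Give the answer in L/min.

Rod-side annular area A_ann = π/4 × (30.4² − 12.9²) = 595.1 cm^2
Q = A × v

Q ≈ 2070 L/min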